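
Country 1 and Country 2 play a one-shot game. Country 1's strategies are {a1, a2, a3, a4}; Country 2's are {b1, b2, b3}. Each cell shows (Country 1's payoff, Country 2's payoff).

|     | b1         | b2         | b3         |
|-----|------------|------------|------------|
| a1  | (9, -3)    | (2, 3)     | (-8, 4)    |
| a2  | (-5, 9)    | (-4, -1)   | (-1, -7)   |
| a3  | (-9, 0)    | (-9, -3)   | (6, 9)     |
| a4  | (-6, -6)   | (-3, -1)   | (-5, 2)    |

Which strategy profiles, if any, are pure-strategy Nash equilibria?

Check mutual best responses: a cell is a NE iff neither player can gain by unilaterally deviating.
Country 1's best responses — vs b1: a1 (payoff 9); vs b2: a1 (payoff 2); vs b3: a3 (payoff 6).
Country 2's best responses — vs a1: b3 (payoff 4); vs a2: b1 (payoff 9); vs a3: b3 (payoff 9); vs a4: b3 (payoff 2).
The only mutual best response is (a3, b3); neither player gains by switching there.

(a3, b3)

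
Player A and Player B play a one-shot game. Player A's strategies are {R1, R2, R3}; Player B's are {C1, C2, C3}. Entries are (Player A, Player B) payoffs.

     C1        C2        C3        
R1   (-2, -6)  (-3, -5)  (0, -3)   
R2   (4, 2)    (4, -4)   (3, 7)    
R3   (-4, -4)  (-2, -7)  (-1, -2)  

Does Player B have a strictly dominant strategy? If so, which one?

A strategy is strictly dominant if it gives Player B a strictly higher payoff than every other strategy, against every choice by the opponent.
C3 strictly dominates: vs R1: -3 > each of {-6, -5}; vs R2: 7 > each of {2, -4}; vs R3: -2 > each of {-4, -7}.

C3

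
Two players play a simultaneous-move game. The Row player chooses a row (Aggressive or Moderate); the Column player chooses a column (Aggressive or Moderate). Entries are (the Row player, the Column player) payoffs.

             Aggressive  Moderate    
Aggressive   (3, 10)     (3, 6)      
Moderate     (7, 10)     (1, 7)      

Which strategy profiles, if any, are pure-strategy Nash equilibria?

(Moderate, Aggressive)

Find each player's best response to every opponent strategy; NE are the intersections.
The Row player's best responses — vs Aggressive: Moderate (payoff 7); vs Moderate: Aggressive (payoff 3).
The Column player's best responses — vs Aggressive: Aggressive (payoff 10); vs Moderate: Aggressive (payoff 10).
The only mutual best response is (Moderate, Aggressive); neither player gains by switching there.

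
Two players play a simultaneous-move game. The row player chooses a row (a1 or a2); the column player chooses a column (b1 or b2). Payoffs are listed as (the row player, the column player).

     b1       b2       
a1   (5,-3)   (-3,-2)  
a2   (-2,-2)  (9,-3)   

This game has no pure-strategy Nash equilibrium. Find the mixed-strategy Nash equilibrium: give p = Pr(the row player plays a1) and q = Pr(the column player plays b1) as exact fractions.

p = 1/2, q = 12/19

In a mixed NE each player is indifferent between their pure strategies, so the opponent's mix sets the indifference.
The column player indifferent between b1 and b2: p·(-3) + (1−p)·(-2) = p·(-2) + (1−p)·(-3) ⟹ (-2) + (-1)p = (-3) + 1p ⟹ p = 1/2.
The row player indifferent between a1 and a2: q·5 + (1−q)·(-3) = q·(-2) + (1−q)·9 ⟹ (-3) + 8q = 9 + (-11)q ⟹ q = 12/19.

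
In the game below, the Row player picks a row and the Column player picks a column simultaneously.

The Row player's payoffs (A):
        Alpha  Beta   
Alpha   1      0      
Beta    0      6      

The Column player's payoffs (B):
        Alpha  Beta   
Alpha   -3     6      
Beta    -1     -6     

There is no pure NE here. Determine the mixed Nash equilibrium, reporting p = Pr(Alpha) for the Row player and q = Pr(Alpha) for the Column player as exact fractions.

In a mixed NE each player is indifferent between their pure strategies, so the opponent's mix sets the indifference.
The Column player indifferent between Alpha and Beta: p·(-3) + (1−p)·(-1) = p·6 + (1−p)·(-6) ⟹ (-1) + (-2)p = (-6) + 12p ⟹ p = 5/14.
The Row player indifferent between Alpha and Beta: q·1 + (1−q)·0 = q·0 + (1−q)·6 ⟹ 0 + 1q = 6 + (-6)q ⟹ q = 6/7.

p = 5/14, q = 6/7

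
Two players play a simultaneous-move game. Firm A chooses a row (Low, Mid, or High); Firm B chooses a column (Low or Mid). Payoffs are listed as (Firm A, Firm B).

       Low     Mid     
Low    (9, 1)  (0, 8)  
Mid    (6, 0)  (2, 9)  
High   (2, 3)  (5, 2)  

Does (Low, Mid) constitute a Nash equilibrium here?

Holding Firm B at Mid: Firm A gets 0 from Low but could get 5 by switching to High. Firm A has a profitable deviation.

No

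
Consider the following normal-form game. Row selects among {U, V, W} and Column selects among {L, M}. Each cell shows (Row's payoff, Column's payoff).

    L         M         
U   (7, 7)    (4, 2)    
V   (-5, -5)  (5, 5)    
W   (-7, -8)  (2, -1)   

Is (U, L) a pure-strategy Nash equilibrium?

Yes

Holding Column at L: Row gets 7 from U, versus -5 from V, -7 from W. No profitable deviation for Row.
Holding Row at U: Column gets 7 from L, versus 2 from M. No profitable deviation for Column either.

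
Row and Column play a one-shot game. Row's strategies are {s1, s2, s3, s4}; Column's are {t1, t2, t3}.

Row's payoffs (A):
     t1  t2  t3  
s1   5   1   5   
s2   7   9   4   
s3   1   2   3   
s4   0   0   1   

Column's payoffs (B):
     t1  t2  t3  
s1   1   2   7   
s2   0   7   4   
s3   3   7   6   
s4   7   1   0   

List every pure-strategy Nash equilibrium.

(s1, t3) and (s2, t2)

A profile is a Nash equilibrium when each player is best-responding to the other.
Row's best responses — vs t1: s2 (payoff 7); vs t2: s2 (payoff 9); vs t3: s1 (payoff 5).
Column's best responses — vs s1: t3 (payoff 7); vs s2: t2 (payoff 7); vs s3: t2 (payoff 7); vs s4: t1 (payoff 7).
Mutual best responses occur at (s1, t3) and (s2, t2); at each, neither player gains by switching.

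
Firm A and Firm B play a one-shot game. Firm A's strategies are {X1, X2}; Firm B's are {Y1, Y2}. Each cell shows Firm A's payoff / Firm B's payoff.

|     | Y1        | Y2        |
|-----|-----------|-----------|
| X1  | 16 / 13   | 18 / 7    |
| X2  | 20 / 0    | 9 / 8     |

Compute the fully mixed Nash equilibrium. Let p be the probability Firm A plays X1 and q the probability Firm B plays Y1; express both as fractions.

p = 4/7, q = 9/13

In a mixed NE each player is indifferent between their pure strategies, so the opponent's mix sets the indifference.
Firm B indifferent between Y1 and Y2: p·13 + (1−p)·0 = p·7 + (1−p)·8 ⟹ 0 + 13p = 8 + (-1)p ⟹ p = 4/7.
Firm A indifferent between X1 and X2: q·16 + (1−q)·18 = q·20 + (1−q)·9 ⟹ 18 + (-2)q = 9 + 11q ⟹ q = 9/13.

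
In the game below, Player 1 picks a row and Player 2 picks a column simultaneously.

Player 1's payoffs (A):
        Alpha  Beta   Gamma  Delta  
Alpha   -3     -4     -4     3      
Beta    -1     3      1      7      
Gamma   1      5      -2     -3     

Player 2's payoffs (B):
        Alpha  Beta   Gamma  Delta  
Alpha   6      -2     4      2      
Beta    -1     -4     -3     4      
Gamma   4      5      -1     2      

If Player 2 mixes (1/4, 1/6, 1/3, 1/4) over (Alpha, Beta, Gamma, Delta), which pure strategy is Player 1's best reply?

Beta

Player 1's best reply maximizes expected payoff against the mix.
Alpha: (1/4)·(-3) + (1/6)·(-4) + (1/3)·(-4) + (1/4)·3 = -2
Beta: (1/4)·(-1) + (1/6)·3 + (1/3)·1 + (1/4)·7 = 7/3
Gamma: (1/4)·1 + (1/6)·5 + (1/3)·(-2) + (1/4)·(-3) = -1/3
Highest expected payoff is 7/3, from Beta.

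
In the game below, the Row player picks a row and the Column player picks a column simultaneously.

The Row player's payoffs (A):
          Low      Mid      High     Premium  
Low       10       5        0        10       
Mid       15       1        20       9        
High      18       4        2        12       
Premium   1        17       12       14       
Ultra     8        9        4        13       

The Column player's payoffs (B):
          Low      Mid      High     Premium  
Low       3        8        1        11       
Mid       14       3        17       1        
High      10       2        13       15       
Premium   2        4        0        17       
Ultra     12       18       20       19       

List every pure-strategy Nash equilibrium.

(Mid, High) and (Premium, Premium)

Check mutual best responses: a cell is a NE iff neither player can gain by unilaterally deviating.
The Row player's best responses — vs Low: High (payoff 18); vs Mid: Premium (payoff 17); vs High: Mid (payoff 20); vs Premium: Premium (payoff 14).
The Column player's best responses — vs Low: Premium (payoff 11); vs Mid: High (payoff 17); vs High: Premium (payoff 15); vs Premium: Premium (payoff 17); vs Ultra: High (payoff 20).
Mutual best responses occur at (Mid, High) and (Premium, Premium); at each, neither player gains by switching.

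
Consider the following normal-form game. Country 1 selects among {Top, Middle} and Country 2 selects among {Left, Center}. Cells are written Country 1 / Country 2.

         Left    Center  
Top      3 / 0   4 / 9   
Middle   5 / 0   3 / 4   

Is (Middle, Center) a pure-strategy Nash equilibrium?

Holding Country 2 at Center: Country 1 gets 3 from Middle but could get 4 by switching to Top. Country 1 has a profitable deviation.

No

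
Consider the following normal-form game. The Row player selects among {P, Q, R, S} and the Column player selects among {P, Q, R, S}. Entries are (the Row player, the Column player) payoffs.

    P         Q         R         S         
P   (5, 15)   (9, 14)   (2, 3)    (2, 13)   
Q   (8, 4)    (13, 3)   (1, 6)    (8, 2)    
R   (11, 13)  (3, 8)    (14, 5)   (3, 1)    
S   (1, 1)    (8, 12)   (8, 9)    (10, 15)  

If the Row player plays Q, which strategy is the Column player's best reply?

With the Row player fixed at Q, the Column player's payoffs are: P → 4, Q → 3, R → 6, S → 2.
The maximum is 6, achieved by R.

R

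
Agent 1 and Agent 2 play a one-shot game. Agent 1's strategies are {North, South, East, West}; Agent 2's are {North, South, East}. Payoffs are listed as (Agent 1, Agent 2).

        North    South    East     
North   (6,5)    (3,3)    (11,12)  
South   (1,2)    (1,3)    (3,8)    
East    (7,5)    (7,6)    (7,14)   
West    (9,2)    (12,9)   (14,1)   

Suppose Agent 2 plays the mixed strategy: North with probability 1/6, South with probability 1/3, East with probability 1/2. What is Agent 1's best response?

Compute Agent 1's expected payoff from each pure strategy against the given mix.
North: (1/6)·6 + (1/3)·3 + (1/2)·11 = 15/2
South: (1/6)·1 + (1/3)·1 + (1/2)·3 = 2
East: (1/6)·7 + (1/3)·7 + (1/2)·7 = 7
West: (1/6)·9 + (1/3)·12 + (1/2)·14 = 25/2
Highest expected payoff is 25/2, from West.

West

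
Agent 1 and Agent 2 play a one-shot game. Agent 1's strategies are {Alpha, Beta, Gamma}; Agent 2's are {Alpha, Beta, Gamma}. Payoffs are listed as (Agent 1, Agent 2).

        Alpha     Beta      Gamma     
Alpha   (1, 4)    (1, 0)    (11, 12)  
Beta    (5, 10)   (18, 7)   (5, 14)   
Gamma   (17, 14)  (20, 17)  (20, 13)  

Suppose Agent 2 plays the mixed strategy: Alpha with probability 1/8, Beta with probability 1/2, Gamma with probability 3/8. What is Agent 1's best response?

Agent 1's best reply maximizes expected payoff against the mix.
Alpha: (1/8)·1 + (1/2)·1 + (3/8)·11 = 19/4
Beta: (1/8)·5 + (1/2)·18 + (3/8)·5 = 23/2
Gamma: (1/8)·17 + (1/2)·20 + (3/8)·20 = 157/8
Highest expected payoff is 157/8, from Gamma.

Gamma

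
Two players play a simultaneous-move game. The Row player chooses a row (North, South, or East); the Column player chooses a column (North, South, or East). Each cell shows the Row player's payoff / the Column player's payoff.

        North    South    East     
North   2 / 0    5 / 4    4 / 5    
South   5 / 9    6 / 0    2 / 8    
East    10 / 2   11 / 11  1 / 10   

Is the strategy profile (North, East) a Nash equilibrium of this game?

Yes

Holding the Column player at East: the Row player gets 4 from North, versus 2 from South, 1 from East. No profitable deviation for the Row player.
Holding the Row player at North: the Column player gets 5 from East, versus 0 from North, 4 from South. No profitable deviation for the Column player either.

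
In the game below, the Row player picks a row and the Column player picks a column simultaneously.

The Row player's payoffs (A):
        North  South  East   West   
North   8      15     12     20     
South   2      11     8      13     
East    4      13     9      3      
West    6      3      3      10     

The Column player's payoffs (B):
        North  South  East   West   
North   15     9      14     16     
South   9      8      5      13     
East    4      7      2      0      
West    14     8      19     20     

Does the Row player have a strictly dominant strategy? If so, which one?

Check whether one of the Row player's strategies beats all alternatives regardless of what the opponent does.
North strictly dominates: vs North: 8 > each of {2, 4, 6}; vs South: 15 > each of {11, 13, 3}; vs East: 12 > each of {8, 9, 3}; vs West: 20 > each of {13, 3, 10}.

North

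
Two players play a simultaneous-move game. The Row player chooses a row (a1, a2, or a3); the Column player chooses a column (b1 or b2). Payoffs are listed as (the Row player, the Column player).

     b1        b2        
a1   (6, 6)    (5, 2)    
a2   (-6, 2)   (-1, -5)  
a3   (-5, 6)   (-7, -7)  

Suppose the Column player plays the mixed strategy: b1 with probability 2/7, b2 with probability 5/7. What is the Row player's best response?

a1

The Row player's best reply maximizes expected payoff against the mix.
a1: (2/7)·6 + (5/7)·5 = 37/7
a2: (2/7)·(-6) + (5/7)·(-1) = -17/7
a3: (2/7)·(-5) + (5/7)·(-7) = -45/7
Highest expected payoff is 37/7, from a1.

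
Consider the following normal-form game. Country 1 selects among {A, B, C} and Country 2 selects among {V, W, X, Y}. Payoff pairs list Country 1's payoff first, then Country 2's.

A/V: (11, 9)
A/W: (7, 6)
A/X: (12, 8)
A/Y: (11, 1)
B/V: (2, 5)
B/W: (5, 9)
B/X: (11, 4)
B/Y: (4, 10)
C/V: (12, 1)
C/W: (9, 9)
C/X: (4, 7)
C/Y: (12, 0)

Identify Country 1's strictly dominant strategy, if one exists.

No strictly dominant strategy

Check whether one of Country 1's strategies beats all alternatives regardless of what the opponent does.
A is not dominant: against V, C gives 12 > 11.
B is not dominant: against V, A gives 11 > 2.
C is not dominant: against X, A gives 12 > 4.
No single strategy is best against every opponent action.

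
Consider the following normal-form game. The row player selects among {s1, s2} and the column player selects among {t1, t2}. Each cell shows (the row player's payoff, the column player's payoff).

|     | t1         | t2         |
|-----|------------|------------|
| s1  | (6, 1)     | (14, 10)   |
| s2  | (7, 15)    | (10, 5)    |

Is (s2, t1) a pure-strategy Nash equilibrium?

Yes

Holding the column player at t1: the row player gets 7 from s2, versus 6 from s1. No profitable deviation for the row player.
Holding the row player at s2: the column player gets 15 from t1, versus 5 from t2. No profitable deviation for the column player either.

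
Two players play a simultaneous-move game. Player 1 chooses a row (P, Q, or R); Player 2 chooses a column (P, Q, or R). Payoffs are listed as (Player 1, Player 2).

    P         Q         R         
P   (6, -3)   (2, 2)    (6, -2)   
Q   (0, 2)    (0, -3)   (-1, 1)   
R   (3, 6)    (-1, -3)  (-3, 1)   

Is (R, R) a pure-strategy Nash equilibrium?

No

Holding Player 2 at R: Player 1 gets -3 from R but could get 6 by switching to P. Player 1 has a profitable deviation.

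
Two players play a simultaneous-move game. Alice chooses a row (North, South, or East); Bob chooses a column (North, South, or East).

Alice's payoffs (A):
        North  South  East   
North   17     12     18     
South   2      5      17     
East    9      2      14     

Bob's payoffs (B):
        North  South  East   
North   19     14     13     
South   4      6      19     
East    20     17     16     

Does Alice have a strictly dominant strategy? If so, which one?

North

A strategy is strictly dominant if it gives Alice a strictly higher payoff than every other strategy, against every choice by the opponent.
North strictly dominates: vs North: 17 > each of {2, 9}; vs South: 12 > each of {5, 2}; vs East: 18 > each of {17, 14}.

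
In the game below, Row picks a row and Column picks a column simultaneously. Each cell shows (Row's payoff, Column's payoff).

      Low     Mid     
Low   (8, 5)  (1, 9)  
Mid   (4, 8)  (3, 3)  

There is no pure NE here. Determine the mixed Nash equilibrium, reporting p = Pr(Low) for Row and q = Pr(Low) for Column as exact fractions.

In a mixed NE each player is indifferent between their pure strategies, so the opponent's mix sets the indifference.
Column indifferent between Low and Mid: p·5 + (1−p)·8 = p·9 + (1−p)·3 ⟹ 8 + (-3)p = 3 + 6p ⟹ p = 5/9.
Row indifferent between Low and Mid: q·8 + (1−q)·1 = q·4 + (1−q)·3 ⟹ 1 + 7q = 3 + 1q ⟹ q = 1/3.

p = 5/9, q = 1/3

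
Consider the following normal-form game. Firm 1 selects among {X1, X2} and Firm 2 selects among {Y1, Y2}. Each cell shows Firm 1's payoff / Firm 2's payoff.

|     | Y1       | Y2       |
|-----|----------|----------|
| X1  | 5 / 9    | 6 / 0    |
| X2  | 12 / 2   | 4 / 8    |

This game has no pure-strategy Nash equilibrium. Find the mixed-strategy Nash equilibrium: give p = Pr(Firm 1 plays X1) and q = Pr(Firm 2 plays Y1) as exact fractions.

In a mixed NE each player is indifferent between their pure strategies, so the opponent's mix sets the indifference.
Firm 2 indifferent between Y1 and Y2: p·9 + (1−p)·2 = p·0 + (1−p)·8 ⟹ 2 + 7p = 8 + (-8)p ⟹ p = 2/5.
Firm 1 indifferent between X1 and X2: q·5 + (1−q)·6 = q·12 + (1−q)·4 ⟹ 6 + (-1)q = 4 + 8q ⟹ q = 2/9.

p = 2/5, q = 2/9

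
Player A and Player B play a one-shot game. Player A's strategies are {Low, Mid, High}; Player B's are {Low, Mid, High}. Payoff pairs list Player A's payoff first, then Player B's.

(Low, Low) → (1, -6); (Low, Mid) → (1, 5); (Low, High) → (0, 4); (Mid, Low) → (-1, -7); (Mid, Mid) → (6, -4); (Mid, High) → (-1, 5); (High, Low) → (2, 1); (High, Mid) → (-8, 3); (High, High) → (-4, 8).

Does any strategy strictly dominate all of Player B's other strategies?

Check whether one of Player B's strategies beats all alternatives regardless of what the opponent does.
Low is not dominant: against Low, Mid gives 5 > -6.
Mid is not dominant: against Mid, High gives 5 > -4.
High is not dominant: against Low, Mid gives 5 > 4.
No single strategy is best against every opponent action.

None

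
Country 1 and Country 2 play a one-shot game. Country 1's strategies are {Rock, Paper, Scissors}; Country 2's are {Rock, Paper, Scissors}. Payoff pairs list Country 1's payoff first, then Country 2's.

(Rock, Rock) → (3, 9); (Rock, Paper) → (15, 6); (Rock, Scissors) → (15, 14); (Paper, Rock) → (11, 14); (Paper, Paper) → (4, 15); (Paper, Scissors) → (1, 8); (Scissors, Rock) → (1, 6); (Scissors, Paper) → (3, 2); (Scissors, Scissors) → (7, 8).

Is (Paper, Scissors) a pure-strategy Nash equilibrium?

No

Holding Country 2 at Scissors: Country 1 gets 1 from Paper but could get 15 by switching to Rock. Country 1 has a profitable deviation.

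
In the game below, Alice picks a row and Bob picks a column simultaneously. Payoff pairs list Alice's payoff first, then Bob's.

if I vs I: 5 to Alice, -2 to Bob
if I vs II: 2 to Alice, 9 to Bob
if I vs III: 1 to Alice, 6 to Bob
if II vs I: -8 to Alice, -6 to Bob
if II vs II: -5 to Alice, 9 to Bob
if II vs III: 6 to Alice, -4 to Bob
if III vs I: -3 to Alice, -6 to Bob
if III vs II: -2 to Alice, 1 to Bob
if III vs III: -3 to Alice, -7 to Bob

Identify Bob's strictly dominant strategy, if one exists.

Check whether one of Bob's strategies beats all alternatives regardless of what the opponent does.
II strictly dominates: vs I: 9 > each of {-2, 6}; vs II: 9 > each of {-6, -4}; vs III: 1 > each of {-6, -7}.

II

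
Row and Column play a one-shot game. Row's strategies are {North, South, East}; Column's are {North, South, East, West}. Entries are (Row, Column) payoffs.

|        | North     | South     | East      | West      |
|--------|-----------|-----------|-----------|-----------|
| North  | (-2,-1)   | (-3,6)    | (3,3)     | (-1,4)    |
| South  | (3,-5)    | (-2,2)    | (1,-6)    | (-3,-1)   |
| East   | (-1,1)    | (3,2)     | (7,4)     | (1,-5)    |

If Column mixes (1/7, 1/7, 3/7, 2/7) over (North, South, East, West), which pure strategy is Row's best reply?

East

Row's best reply maximizes expected payoff against the mix.
North: (1/7)·(-2) + (1/7)·(-3) + (3/7)·3 + (2/7)·(-1) = 2/7
South: (1/7)·3 + (1/7)·(-2) + (3/7)·1 + (2/7)·(-3) = -2/7
East: (1/7)·(-1) + (1/7)·3 + (3/7)·7 + (2/7)·1 = 25/7
Highest expected payoff is 25/7, from East.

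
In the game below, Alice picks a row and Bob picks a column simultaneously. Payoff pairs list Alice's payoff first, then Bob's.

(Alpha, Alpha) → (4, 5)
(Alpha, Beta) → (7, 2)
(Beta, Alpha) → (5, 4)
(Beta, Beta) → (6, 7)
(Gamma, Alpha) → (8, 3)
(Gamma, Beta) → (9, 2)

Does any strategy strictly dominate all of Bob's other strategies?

Check whether one of Bob's strategies beats all alternatives regardless of what the opponent does.
Alpha is not dominant: against Beta, Beta gives 7 > 4.
Beta is not dominant: against Alpha, Alpha gives 5 > 2.
No single strategy is best against every opponent action.

None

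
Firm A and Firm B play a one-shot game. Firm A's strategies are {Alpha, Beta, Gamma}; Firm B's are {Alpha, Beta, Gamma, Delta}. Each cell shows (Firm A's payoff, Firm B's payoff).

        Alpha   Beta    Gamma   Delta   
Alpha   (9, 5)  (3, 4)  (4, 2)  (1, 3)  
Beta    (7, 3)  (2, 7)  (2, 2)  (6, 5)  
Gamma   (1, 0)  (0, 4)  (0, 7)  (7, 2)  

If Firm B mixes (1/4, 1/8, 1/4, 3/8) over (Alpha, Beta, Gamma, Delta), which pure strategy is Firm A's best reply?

Beta

Firm A's best reply maximizes expected payoff against the mix.
Alpha: (1/4)·9 + (1/8)·3 + (1/4)·4 + (3/8)·1 = 4
Beta: (1/4)·7 + (1/8)·2 + (1/4)·2 + (3/8)·6 = 19/4
Gamma: (1/4)·1 + (1/8)·0 + (1/4)·0 + (3/8)·7 = 23/8
Highest expected payoff is 19/4, from Beta.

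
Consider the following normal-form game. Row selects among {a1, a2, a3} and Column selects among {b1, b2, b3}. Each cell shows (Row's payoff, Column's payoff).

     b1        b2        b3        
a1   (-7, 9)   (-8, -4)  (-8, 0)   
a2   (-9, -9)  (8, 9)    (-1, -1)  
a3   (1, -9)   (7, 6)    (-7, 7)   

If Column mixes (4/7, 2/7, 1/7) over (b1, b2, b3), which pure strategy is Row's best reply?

Compute Row's expected payoff from each pure strategy against the given mix.
a1: (4/7)·(-7) + (2/7)·(-8) + (1/7)·(-8) = -52/7
a2: (4/7)·(-9) + (2/7)·8 + (1/7)·(-1) = -3
a3: (4/7)·1 + (2/7)·7 + (1/7)·(-7) = 11/7
Highest expected payoff is 11/7, from a3.

a3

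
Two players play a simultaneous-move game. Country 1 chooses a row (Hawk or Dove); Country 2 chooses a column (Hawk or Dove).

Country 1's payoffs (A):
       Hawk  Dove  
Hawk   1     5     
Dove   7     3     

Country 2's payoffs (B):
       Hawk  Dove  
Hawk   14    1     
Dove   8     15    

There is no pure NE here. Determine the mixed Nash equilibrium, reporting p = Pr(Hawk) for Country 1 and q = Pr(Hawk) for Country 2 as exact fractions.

In a mixed NE each player is indifferent between their pure strategies, so the opponent's mix sets the indifference.
Country 2 indifferent between Hawk and Dove: p·14 + (1−p)·8 = p·1 + (1−p)·15 ⟹ 8 + 6p = 15 + (-14)p ⟹ p = 7/20.
Country 1 indifferent between Hawk and Dove: q·1 + (1−q)·5 = q·7 + (1−q)·3 ⟹ 5 + (-4)q = 3 + 4q ⟹ q = 1/4.

p = 7/20, q = 1/4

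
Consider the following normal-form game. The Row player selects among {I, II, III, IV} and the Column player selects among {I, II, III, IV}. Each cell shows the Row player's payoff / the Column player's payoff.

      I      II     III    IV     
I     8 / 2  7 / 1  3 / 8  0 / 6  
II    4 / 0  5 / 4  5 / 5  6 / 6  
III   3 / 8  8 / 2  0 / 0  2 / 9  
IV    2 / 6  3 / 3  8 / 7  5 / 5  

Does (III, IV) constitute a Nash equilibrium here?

Holding the Column player at IV: the Row player gets 2 from III but could get 6 by switching to II. The Row player has a profitable deviation.

No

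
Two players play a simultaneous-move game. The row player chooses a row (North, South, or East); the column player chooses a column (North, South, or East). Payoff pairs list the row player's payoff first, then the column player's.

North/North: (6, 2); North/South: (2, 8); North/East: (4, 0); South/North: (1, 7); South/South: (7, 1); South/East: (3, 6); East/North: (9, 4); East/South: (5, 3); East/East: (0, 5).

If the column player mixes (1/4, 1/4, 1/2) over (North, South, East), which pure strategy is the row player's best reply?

Compute the row player's expected payoff from each pure strategy against the given mix.
North: (1/4)·6 + (1/4)·2 + (1/2)·4 = 4
South: (1/4)·1 + (1/4)·7 + (1/2)·3 = 7/2
East: (1/4)·9 + (1/4)·5 + (1/2)·0 = 7/2
Highest expected payoff is 4, from North.

North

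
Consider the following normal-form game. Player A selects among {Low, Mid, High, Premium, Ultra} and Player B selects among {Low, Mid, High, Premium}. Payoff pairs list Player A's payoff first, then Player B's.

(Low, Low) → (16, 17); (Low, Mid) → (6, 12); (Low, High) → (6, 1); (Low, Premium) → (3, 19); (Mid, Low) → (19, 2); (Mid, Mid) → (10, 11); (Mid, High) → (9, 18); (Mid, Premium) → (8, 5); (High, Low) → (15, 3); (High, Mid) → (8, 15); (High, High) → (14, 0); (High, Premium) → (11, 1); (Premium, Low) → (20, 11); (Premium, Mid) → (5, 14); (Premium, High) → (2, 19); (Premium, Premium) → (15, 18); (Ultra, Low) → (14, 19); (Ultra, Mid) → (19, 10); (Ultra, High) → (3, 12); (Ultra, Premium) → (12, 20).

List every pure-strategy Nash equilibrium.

None

A profile is a Nash equilibrium when each player is best-responding to the other.
Player A's best responses — vs Low: Premium (payoff 20); vs Mid: Ultra (payoff 19); vs High: High (payoff 14); vs Premium: Premium (payoff 15).
Player B's best responses — vs Low: Premium (payoff 19); vs Mid: High (payoff 18); vs High: Mid (payoff 15); vs Premium: High (payoff 19); vs Ultra: Premium (payoff 20).
No cell has both players best-responding. For instance, Player A's best reply to Premium is Premium, but against Premium Player B prefers High over Premium.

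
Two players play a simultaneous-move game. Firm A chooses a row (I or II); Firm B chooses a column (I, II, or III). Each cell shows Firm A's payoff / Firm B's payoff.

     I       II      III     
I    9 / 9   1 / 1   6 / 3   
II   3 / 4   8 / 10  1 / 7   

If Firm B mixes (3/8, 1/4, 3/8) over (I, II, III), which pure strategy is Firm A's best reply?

Compute Firm A's expected payoff from each pure strategy against the given mix.
I: (3/8)·9 + (1/4)·1 + (3/8)·6 = 47/8
II: (3/8)·3 + (1/4)·8 + (3/8)·1 = 7/2
Highest expected payoff is 47/8, from I.

I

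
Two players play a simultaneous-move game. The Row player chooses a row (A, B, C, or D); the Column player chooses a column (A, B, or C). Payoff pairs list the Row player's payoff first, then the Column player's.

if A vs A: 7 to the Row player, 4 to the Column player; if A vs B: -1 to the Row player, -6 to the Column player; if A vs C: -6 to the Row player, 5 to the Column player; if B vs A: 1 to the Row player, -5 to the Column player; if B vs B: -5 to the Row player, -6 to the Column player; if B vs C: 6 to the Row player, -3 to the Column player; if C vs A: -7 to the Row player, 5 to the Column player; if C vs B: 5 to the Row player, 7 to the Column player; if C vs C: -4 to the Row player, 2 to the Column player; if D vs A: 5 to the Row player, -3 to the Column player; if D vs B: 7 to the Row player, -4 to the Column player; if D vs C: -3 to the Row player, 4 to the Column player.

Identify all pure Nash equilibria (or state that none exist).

(B, C)

Find each player's best response to every opponent strategy; NE are the intersections.
The Row player's best responses — vs A: A (payoff 7); vs B: D (payoff 7); vs C: B (payoff 6).
The Column player's best responses — vs A: C (payoff 5); vs B: C (payoff -3); vs C: B (payoff 7); vs D: C (payoff 4).
The only mutual best response is (B, C); neither player gains by switching there.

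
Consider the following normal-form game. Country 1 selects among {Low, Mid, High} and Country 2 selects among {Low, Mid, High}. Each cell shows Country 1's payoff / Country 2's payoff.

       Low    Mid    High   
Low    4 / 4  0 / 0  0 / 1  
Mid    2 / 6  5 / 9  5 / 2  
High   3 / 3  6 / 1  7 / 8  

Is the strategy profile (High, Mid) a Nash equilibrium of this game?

No

Holding Country 2 at Mid: Country 1 gets 6 from High, versus 0 from Low, 5 from Mid. No profitable deviation for Country 1.
Holding Country 1 at High: Country 2 gets 1 from Mid but could get 8 by switching to High. Country 2 has a profitable deviation.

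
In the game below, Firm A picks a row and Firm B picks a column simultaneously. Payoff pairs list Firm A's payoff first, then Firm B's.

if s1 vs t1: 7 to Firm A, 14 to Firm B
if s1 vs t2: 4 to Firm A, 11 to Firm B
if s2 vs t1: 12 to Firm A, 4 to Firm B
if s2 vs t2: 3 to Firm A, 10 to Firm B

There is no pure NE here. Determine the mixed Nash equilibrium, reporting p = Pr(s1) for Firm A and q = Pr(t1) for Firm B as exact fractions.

Each player's mixing probability is pinned down by making the *other* player indifferent.
Firm B indifferent between t1 and t2: p·14 + (1−p)·4 = p·11 + (1−p)·10 ⟹ 4 + 10p = 10 + 1p ⟹ p = 2/3.
Firm A indifferent between s1 and s2: q·7 + (1−q)·4 = q·12 + (1−q)·3 ⟹ 4 + 3q = 3 + 9q ⟹ q = 1/6.

p = 2/3, q = 1/6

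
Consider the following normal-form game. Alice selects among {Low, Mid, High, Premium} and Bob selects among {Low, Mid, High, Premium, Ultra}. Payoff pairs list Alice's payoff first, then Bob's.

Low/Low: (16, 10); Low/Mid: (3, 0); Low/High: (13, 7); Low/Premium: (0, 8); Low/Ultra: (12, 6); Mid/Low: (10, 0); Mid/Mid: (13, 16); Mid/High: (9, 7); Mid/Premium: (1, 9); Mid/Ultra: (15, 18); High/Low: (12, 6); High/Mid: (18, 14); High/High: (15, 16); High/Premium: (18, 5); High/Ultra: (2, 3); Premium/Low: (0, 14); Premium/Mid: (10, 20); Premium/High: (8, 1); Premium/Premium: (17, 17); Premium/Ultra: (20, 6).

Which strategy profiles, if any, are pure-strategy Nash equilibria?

(Low, Low) and (High, High)

Check mutual best responses: a cell is a NE iff neither player can gain by unilaterally deviating.
Alice's best responses — vs Low: Low (payoff 16); vs Mid: High (payoff 18); vs High: High (payoff 15); vs Premium: High (payoff 18); vs Ultra: Premium (payoff 20).
Bob's best responses — vs Low: Low (payoff 10); vs Mid: Ultra (payoff 18); vs High: High (payoff 16); vs Premium: Mid (payoff 20).
Mutual best responses occur at (Low, Low) and (High, High); at each, neither player gains by switching.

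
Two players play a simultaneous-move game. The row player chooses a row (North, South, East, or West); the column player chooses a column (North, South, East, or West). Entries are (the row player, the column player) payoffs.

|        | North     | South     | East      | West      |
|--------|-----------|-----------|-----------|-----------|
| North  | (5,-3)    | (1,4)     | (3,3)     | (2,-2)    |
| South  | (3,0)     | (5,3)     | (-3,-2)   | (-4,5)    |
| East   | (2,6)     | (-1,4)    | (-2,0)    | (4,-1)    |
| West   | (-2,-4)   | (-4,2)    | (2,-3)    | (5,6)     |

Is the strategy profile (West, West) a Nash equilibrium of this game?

Holding the column player at West: the row player gets 5 from West, versus 2 from North, -4 from South, 4 from East. No profitable deviation for the row player.
Holding the row player at West: the column player gets 6 from West, versus -4 from North, 2 from South, -3 from East. No profitable deviation for the column player either.

Yes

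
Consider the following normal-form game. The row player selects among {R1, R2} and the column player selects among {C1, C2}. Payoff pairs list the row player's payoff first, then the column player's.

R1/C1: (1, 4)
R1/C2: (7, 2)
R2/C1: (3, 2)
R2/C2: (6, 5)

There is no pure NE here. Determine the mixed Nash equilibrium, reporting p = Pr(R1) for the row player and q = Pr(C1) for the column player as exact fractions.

Each player's mixing probability is pinned down by making the *other* player indifferent.
The column player indifferent between C1 and C2: p·4 + (1−p)·2 = p·2 + (1−p)·5 ⟹ 2 + 2p = 5 + (-3)p ⟹ p = 3/5.
The row player indifferent between R1 and R2: q·1 + (1−q)·7 = q·3 + (1−q)·6 ⟹ 7 + (-6)q = 6 + (-3)q ⟹ q = 1/3.

p = 3/5, q = 1/3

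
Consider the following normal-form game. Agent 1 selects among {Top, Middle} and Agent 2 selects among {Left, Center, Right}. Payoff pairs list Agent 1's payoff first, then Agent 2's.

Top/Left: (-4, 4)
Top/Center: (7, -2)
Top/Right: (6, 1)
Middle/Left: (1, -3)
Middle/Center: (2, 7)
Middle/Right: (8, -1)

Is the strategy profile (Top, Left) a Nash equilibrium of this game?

Holding Agent 2 at Left: Agent 1 gets -4 from Top but could get 1 by switching to Middle. Agent 1 has a profitable deviation.

No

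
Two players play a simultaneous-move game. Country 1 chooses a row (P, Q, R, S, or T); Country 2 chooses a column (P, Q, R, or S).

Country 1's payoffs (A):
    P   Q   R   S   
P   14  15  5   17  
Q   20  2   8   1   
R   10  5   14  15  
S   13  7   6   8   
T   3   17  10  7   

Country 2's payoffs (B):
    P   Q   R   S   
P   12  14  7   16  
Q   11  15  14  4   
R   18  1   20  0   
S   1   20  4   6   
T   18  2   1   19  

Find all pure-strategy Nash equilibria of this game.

(P, S) and (R, R)

Find each player's best response to every opponent strategy; NE are the intersections.
Country 1's best responses — vs P: Q (payoff 20); vs Q: T (payoff 17); vs R: R (payoff 14); vs S: P (payoff 17).
Country 2's best responses — vs P: S (payoff 16); vs Q: Q (payoff 15); vs R: R (payoff 20); vs S: Q (payoff 20); vs T: S (payoff 19).
Mutual best responses occur at (P, S) and (R, R); at each, neither player gains by switching.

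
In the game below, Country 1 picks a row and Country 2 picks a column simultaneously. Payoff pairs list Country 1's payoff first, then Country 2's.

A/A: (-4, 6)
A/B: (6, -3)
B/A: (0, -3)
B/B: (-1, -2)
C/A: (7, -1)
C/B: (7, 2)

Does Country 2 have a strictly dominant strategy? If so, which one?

None

Check whether one of Country 2's strategies beats all alternatives regardless of what the opponent does.
A is not dominant: against B, B gives -2 > -3.
B is not dominant: against A, A gives 6 > -3.
No single strategy is best against every opponent action.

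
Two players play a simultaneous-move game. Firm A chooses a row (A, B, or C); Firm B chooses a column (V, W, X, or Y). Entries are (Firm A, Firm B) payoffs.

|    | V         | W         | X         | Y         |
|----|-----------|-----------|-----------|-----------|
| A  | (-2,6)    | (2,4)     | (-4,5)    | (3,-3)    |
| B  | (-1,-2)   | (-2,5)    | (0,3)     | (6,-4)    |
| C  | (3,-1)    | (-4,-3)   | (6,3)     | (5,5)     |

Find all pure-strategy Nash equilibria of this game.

No pure-strategy Nash equilibrium

Find each player's best response to every opponent strategy; NE are the intersections.
Firm A's best responses — vs V: C (payoff 3); vs W: A (payoff 2); vs X: C (payoff 6); vs Y: B (payoff 6).
Firm B's best responses — vs A: V (payoff 6); vs B: W (payoff 5); vs C: Y (payoff 5).
No cell has both players best-responding. For instance, Firm A's best reply to X is C, but against C Firm B prefers Y over X.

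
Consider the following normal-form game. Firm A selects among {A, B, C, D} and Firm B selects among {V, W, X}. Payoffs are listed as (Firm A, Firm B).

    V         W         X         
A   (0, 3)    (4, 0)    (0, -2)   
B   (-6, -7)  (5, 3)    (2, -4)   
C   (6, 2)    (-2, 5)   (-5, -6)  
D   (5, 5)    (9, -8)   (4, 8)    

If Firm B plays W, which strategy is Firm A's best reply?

With Firm B fixed at W, Firm A's payoffs are: A → 4, B → 5, C → -2, D → 9.
The maximum is 9, achieved by D.

D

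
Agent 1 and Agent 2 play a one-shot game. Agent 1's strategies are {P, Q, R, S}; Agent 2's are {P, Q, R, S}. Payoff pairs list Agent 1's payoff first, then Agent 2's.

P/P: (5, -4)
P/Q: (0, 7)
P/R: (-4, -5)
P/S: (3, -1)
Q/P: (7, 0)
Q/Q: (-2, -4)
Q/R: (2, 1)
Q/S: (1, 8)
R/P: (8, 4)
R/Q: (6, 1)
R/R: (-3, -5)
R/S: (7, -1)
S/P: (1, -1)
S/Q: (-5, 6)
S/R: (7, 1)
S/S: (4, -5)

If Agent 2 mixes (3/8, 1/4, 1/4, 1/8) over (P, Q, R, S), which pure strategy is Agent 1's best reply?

Agent 1's best reply maximizes expected payoff against the mix.
P: (3/8)·5 + (1/4)·0 + (1/4)·(-4) + (1/8)·3 = 5/4
Q: (3/8)·7 + (1/4)·(-2) + (1/4)·2 + (1/8)·1 = 11/4
R: (3/8)·8 + (1/4)·6 + (1/4)·(-3) + (1/8)·7 = 37/8
S: (3/8)·1 + (1/4)·(-5) + (1/4)·7 + (1/8)·4 = 11/8
Highest expected payoff is 37/8, from R.

R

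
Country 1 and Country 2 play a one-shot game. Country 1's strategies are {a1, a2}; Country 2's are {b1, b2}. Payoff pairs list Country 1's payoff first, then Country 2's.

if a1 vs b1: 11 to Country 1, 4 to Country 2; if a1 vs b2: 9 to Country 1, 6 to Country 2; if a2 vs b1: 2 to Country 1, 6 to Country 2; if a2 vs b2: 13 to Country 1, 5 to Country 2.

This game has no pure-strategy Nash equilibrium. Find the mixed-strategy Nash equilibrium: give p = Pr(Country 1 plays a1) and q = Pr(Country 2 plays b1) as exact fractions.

p = 1/3, q = 4/13

Each player's mixing probability is pinned down by making the *other* player indifferent.
Country 2 indifferent between b1 and b2: p·4 + (1−p)·6 = p·6 + (1−p)·5 ⟹ 6 + (-2)p = 5 + 1p ⟹ p = 1/3.
Country 1 indifferent between a1 and a2: q·11 + (1−q)·9 = q·2 + (1−q)·13 ⟹ 9 + 2q = 13 + (-11)q ⟹ q = 4/13.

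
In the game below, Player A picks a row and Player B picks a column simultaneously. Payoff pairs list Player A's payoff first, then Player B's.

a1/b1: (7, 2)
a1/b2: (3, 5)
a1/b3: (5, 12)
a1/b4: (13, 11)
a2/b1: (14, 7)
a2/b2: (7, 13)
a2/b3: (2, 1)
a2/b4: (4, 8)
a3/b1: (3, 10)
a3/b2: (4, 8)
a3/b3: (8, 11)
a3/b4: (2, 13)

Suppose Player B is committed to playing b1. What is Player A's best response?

With Player B fixed at b1, Player A's payoffs are: a1 → 7, a2 → 14, a3 → 3.
The maximum is 14, achieved by a2.

a2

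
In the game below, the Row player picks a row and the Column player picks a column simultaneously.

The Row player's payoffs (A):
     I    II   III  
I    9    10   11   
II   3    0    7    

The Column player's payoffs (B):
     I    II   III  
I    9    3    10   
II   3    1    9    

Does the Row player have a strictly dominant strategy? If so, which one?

A strategy is strictly dominant if it gives the Row player a strictly higher payoff than every other strategy, against every choice by the opponent.
I strictly dominates: vs I: 9 > 3; vs II: 10 > 0; vs III: 11 > 7.

I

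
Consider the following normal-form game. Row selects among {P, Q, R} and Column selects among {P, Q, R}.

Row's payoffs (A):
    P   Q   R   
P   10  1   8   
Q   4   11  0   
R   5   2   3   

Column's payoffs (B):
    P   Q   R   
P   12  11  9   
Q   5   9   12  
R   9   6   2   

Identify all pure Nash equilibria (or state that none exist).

(P, P)

Find each player's best response to every opponent strategy; NE are the intersections.
Row's best responses — vs P: P (payoff 10); vs Q: Q (payoff 11); vs R: P (payoff 8).
Column's best responses — vs P: P (payoff 12); vs Q: R (payoff 12); vs R: P (payoff 9).
The only mutual best response is (P, P); neither player gains by switching there.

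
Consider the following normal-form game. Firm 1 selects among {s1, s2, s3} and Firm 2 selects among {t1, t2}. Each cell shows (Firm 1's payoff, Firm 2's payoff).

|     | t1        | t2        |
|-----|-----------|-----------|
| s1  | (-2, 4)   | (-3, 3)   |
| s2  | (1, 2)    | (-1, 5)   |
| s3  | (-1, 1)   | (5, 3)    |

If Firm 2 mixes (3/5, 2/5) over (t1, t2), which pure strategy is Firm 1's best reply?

Firm 1's best reply maximizes expected payoff against the mix.
s1: (3/5)·(-2) + (2/5)·(-3) = -12/5
s2: (3/5)·1 + (2/5)·(-1) = 1/5
s3: (3/5)·(-1) + (2/5)·5 = 7/5
Highest expected payoff is 7/5, from s3.

s3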